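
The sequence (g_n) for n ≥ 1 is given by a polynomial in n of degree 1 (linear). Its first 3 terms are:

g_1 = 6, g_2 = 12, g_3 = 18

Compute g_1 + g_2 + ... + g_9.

270

1st diffs: 6, 6 (constant).
So g_n = 6n.
Continuing: …, 24, 30, 36, 42, …, g_9 = 54.
Summing n = 1..9 (9 terms) gives 270.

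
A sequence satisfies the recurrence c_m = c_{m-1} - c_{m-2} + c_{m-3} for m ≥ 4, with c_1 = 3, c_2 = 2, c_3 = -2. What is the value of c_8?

Iterate the recurrence:
c_4 = -1; c_5 = 3; c_6 = 2; c_7 = -2; c_8 = -1.

-1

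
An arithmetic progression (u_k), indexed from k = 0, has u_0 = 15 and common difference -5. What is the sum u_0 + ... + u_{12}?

-195

u_k = 15 + (k - 0)·(-5).
u_{12} = -45; S = 13·(15 + (-45))/2 = -195.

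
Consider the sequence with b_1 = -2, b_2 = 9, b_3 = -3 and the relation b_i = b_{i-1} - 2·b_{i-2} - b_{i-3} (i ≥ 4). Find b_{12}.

616

Step forward from the initial values:
b_4 = -19;  b_5 = -22;  b_6 = 19;  b_7 = 82;  b_8 = 66;  b_9 = -117;  b_{10} = -331;  b_{11} = -163;  b_{12} = 616.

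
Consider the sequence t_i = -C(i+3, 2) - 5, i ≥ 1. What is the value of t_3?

-20

C(6, 2) = 15, so t_3 = -20.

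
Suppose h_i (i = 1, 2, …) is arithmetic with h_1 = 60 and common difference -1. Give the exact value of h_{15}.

h_i = 60 + (i - 1)·(-1).
h_{15} = 60 + 14·(-1) = 46.

46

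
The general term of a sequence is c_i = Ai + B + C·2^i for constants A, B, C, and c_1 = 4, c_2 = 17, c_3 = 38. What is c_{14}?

At i = 1, 2, 3: A + B + 2C = 4; 2A + B + 4C = 17; 3A + B + 8C = 38.
Subtracting the first from the second: A + 2C = 13.
Subtracting the second from the third: A + 4C = 21.
Solving: C = 4, A = 5, then B = -9.
Hence c_{14} = 5·14 + (-9) + 4·16384 = 65597.

65597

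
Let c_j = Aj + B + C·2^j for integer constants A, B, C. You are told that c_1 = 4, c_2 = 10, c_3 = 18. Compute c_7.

Write the equations: A + B + 2C = 4; 2A + B + 4C = 10; 3A + B + 8C = 18.
Subtracting the first from the second: A + 2C = 6.
Subtracting the second from the third: A + 4C = 8.
Solving: C = 1, A = 4, then B = -2.
Hence c_7 = 4·7 + (-2) + 1·128 = 154.

154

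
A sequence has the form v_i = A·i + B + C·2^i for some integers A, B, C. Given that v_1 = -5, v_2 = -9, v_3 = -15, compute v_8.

-273

Plug in i = 1, 2, 3: A + B + 2C = -5; 2A + B + 4C = -9; 3A + B + 8C = -15.
Subtracting the first from the second: A + 2C = -4.
Subtracting the second from the third: A + 4C = -6.
Solving: C = -1, A = -2, then B = -1.
So v_i = -2·i + (-1) + (-1)·2^i; at i=8 this is -273.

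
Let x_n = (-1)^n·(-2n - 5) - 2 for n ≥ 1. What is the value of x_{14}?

-35

(-1)^14 = 1; -2n - 5 at n=14 is -33; so x_{14} = -35.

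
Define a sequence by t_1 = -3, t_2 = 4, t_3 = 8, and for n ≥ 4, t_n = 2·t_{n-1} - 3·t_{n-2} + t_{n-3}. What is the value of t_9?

112

Step forward from the initial values:
t_4 = 1; t_5 = -18; t_6 = -31; t_7 = -7; t_8 = 61; t_9 = 112.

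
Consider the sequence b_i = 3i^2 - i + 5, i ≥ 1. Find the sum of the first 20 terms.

8500

Over i = 1..20: Σi = 210, Σi² = 2870.
Total = (3)·2870 + (-1)·210 + (5)·20 = 8500.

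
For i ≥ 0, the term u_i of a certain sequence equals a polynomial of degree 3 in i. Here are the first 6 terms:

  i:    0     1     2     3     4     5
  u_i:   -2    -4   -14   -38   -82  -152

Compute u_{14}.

1st diffs: -2, -10, -24, -44, -70.
2nd diffs: -8, -14, -20, -26.
3rd diffs: -6, -6, -6 (constant).
Newton forward-difference form: u_i = -2 + (-2)·C(i,1) + (-8)·C(i,2) + (-6)·C(i,3).
At i = 14: i = 14, so u_{14} = -2 - 28 - 728 - 2184 = -2942.

-2942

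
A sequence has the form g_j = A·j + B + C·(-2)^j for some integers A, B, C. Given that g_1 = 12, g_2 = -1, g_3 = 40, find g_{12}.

-12227

Write the equations: A + B - 2C = 12; 2A + B + 4C = -1; 3A + B - 8C = 40.
Subtracting the first from the second: A + 6C = -13.
Subtracting the second from the third: A - 12C = 41.
Solving: C = -3, A = 5, then B = 1.
Therefore g_{12} = 60 + 1 + (-3)·4096 = -12227.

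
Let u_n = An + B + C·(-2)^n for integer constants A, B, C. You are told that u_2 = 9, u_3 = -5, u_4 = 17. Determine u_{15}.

-32789

At n = 2, 3, 4: 2A + B + 4C = 9; 3A + B - 8C = -5; 4A + B + 16C = 17.
Subtracting the first from the second: A - 12C = -14.
Subtracting the second from the third: A + 24C = 22.
Solving: C = 1, A = -2, then B = 9.
Therefore u_{15} = -30 + 9 + 1·(-32768) = -32789.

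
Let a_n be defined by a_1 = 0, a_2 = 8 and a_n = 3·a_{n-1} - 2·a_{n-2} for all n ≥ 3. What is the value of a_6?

Compute successive terms:
a_3 = 24;  a_4 = 56;  a_5 = 120;  a_6 = 248.
(Characteristic roots are 2 and 1.)

248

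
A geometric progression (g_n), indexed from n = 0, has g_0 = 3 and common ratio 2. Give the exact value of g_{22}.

12582912

g_n = 3·2^(n-0).
g_{22} = 3·2^22 = 12582912.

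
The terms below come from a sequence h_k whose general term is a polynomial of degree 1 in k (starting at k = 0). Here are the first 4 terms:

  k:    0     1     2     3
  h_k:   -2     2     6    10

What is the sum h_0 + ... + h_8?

126

1st diffs: 4, 4, 4 (constant).
So h_k = 4k - 2.
Continuing: …, 14, 18, 22, 26, …, h_8 = 30.
Summing k = 0..8 (9 terms) gives 126.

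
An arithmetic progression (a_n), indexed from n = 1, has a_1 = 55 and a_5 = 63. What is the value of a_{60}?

173

Common difference d = (63 - 55) / (5 - 1) = 2.
a_n = 55 + (n - 1)·2.
a_{60} = 55 + 59·2 = 173.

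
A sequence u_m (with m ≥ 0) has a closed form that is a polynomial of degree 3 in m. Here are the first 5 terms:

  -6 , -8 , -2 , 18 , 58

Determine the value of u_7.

1st diffs: -2, 6, 20, 40.
2nd diffs: 8, 14, 20.
3rd diffs: 6, 6 (constant).
Newton forward-difference form: u_m = -6 + (-2)·C(m,1) + 8·C(m,2) + 6·C(m,3).
At m = 7: m = 7, so u_7 = -6 - 14 + 168 + 210 = 358.

358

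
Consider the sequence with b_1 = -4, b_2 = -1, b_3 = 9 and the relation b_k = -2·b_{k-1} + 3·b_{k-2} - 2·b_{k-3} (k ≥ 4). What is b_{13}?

b_4 = -13, b_5 = 55, b_6 = -167, b_7 = 525, b_8 = -1661, b_9 = 5231, b_{10} = -16495, b_{11} = 52005, b_{12} = -163957, b_{13} = 516919.

516919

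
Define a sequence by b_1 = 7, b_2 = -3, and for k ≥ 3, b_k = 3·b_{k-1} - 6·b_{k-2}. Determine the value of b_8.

b_3 = -51;  b_4 = -135;  b_5 = -99;  b_6 = 513;  b_7 = 2133;  b_8 = 3321.

3321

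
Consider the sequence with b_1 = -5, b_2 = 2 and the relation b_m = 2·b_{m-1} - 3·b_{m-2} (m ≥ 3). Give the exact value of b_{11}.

b_3 = 19  b_4 = 32  b_5 = 7  b_6 = -82  b_7 = -185  b_8 = -124  b_9 = 307  b_{10} = 986  b_{11} = 1051.

1051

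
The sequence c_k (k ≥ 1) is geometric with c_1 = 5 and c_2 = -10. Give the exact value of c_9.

Common ratio r = -2.
c_k = 5·(-2)^(k-1).
c_9 = 5·(-2)^8 = 1280.

1280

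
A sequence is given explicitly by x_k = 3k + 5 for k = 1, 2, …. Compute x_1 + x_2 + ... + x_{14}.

385

Over k = 1..14: Σk = 105.
Total = (3)·105 + (5)·14 = 385.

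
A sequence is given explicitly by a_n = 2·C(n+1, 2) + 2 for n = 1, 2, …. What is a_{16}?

C(17, 2) = 136, so a_{16} = 274.

274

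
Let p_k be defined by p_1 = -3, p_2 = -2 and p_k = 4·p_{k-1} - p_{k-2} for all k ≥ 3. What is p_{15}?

-35112485

Iterate the recurrence:
p_3 = -5; p_4 = -18; p_5 = -67; …; p_{12} = -675490; p_{13} = -2520963; p_{14} = -9408362; p_{15} = -35112485.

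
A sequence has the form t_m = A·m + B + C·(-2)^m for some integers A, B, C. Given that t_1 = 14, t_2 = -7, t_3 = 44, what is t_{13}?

32810

Write the equations: A + B - 2C = 14; 2A + B + 4C = -7; 3A + B - 8C = 44.
Subtracting the first from the second: A + 6C = -21.
Subtracting the second from the third: A - 12C = 51.
Solving: C = -4, A = 3, then B = 3.
Hence t_{13} = 3·13 + 3 + (-4)·(-8192) = 32810.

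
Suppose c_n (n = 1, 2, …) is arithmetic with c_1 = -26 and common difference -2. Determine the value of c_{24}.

-72

c_n = -26 + (n - 1)·(-2).
c_{24} = -26 + 23·(-2) = -72.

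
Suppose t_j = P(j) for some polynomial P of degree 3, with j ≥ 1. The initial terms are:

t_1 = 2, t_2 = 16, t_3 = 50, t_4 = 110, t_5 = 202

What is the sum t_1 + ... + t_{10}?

1st diffs: 14, 34, 60, 92.
2nd diffs: 20, 26, 32.
3rd diffs: 6, 6 (constant).
Newton forward-difference form: t_j = 2 + 14·C(j-1,1) + 20·C(j-1,2) + 6·C(j-1,3).
Continuing: …, 332, 506, 730, 1010, …, t_{10} = 1352.
Summing j = 1..10 (10 terms) gives 4310.

4310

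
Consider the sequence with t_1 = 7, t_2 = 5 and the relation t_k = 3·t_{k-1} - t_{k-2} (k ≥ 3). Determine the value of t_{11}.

15737

Applying the relation repeatedly:
t_3 = 8;  t_4 = 19;  t_5 = 49;  t_6 = 128;  t_7 = 335;  t_8 = 877;  t_9 = 2296;  t_{10} = 6011;  t_{11} = 15737.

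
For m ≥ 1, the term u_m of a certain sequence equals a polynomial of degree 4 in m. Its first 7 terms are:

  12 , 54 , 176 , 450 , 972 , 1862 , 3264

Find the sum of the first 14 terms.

153230

1st diffs: 42, 122, 274, 522, 890, 1402.
2nd diffs: 80, 152, 248, 368, 512.
3rd diffs: 72, 96, 120, 144.
4th diffs: 24, 24, 24 (constant).
So u_m = m^4 + 2m^3 + 3m^2 + 4m + 2.
Continuing: …, 5346, 8300, 12342, 17712, …, u_{14} = 44550.
Summing m = 1..14 (14 terms) gives 153230.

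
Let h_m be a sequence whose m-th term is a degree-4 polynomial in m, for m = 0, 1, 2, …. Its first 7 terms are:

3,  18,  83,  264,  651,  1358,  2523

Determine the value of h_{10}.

15363

1st diffs: 15, 65, 181, 387, 707, 1165.
2nd diffs: 50, 116, 206, 320, 458.
3rd diffs: 66, 90, 114, 138.
4th diffs: 24, 24, 24 (constant).
Newton forward-difference form: h_m = 3 + 15·C(m,1) + 50·C(m,2) + 66·C(m,3) + 24·C(m,4).
At m = 10: m = 10, so h_{10} = 3 + 150 + 2250 + 7920 + 5040 = 15363.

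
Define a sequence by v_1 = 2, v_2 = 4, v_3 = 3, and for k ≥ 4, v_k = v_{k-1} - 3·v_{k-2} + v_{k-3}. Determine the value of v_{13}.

Compute successive terms:
v_4 = -7;  v_5 = -12;  v_6 = 12;  v_7 = 41;  v_8 = -7;  v_9 = -118;  v_{10} = -56;  v_{11} = 291;  v_{12} = 341;  v_{13} = -588.

-588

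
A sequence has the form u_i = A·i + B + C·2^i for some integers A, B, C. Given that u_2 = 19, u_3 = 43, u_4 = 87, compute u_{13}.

At i = 2, 3, 4: 2A + B + 4C = 19; 3A + B + 8C = 43; 4A + B + 16C = 87.
Subtracting the first from the second: A + 4C = 24.
Subtracting the second from the third: A + 8C = 44.
Solving: C = 5, A = 4, then B = -9.
So u_i = 4·i + (-9) + 5·2^i; at i=13 this is 41003.

41003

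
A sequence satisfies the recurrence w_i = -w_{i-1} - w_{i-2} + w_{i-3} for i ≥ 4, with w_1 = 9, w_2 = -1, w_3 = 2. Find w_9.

Iterate the recurrence:
w_4 = 8  w_5 = -11  w_6 = 5  w_7 = 14  w_8 = -30  w_9 = 21.

21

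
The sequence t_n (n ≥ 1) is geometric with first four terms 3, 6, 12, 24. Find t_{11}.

Common ratio r = 2.
t_n = 3·2^(n-1).
t_{11} = 3·2^10 = 3072.

3072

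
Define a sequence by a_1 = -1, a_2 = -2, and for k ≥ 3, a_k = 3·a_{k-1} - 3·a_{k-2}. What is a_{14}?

Iterate the recurrence:
a_3 = -3;  a_4 = -3;  a_5 = 0;  …;  a_{11} = 0;  a_{12} = -243;  a_{13} = -729;  a_{14} = -1458.

-1458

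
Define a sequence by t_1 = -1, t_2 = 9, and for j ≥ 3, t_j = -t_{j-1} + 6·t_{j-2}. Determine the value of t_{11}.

Iterate the recurrence:
t_3 = -15;  t_4 = 69;  t_5 = -159;  t_6 = 573;  t_7 = -1527;  t_8 = 4965;  t_9 = -14127;  t_{10} = 43917;  t_{11} = -128679.
(Characteristic roots are 2 and -3.)

-128679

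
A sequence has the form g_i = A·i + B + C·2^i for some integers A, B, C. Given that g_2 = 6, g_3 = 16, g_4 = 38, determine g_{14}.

Write the equations: 2A + B + 4C = 6; 3A + B + 8C = 16; 4A + B + 16C = 38.
Subtracting the first from the second: A + 4C = 10.
Subtracting the second from the third: A + 8C = 22.
Solving: C = 3, A = -2, then B = -2.
So g_i = -2·i + (-2) + 3·2^i; at i=14 this is 49122.

49122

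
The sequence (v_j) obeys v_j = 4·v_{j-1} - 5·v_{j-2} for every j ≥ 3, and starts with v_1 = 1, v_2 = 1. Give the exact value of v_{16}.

v_3 = -1  v_4 = -9  v_5 = -31  …  v_{13} = 22049  v_{14} = 42641  v_{15} = 60319  v_{16} = 28071.

28071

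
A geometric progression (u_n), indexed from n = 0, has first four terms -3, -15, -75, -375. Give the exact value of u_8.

-1171875

Common ratio r = 5.
u_n = (-3)·5^(n-0).
u_8 = (-3)·5^8 = -1171875.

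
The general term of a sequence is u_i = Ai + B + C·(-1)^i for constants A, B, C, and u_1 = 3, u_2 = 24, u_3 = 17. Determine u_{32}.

At i = 1, 2, 3: A + B - C = 3; 2A + B + C = 24; 3A + B - C = 17.
Subtracting the first from the second: A + 2C = 21.
Subtracting the second from the third: A - 2C = -7.
Solving: C = 7, A = 7, then B = 3.
So u_i = 7·i + 3 + 7·(-1)^i; at i=32 this is 234.

234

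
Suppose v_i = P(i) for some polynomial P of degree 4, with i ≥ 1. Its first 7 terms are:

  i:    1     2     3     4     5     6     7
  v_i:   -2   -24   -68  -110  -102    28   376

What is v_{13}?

15442

1st diffs: -22, -44, -42, 8, 130, 348.
2nd diffs: -22, 2, 50, 122, 218.
3rd diffs: 24, 48, 72, 96.
4th diffs: 24, 24, 24 (constant).
So v_i = i^4 - 6i^3 + 5i - 2.
Evaluating at i = 13 gives v_{13} = 15442.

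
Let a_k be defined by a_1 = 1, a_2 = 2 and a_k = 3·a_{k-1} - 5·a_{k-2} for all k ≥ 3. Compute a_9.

649

Applying the relation repeatedly:
a_3 = 1;  a_4 = -7;  a_5 = -26;  a_6 = -43;  a_7 = 1;  a_8 = 218;  a_9 = 649.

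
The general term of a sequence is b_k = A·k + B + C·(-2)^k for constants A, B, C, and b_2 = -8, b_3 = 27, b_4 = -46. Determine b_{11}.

At k = 2, 3, 4: 2A + B + 4C = -8; 3A + B - 8C = 27; 4A + B + 16C = -46.
Subtracting the first from the second: A - 12C = 35.
Subtracting the second from the third: A + 24C = -73.
Solving: C = -3, A = -1, then B = 6.
Hence b_{11} = -1·11 + 6 + (-3)·(-2048) = 6139.

6139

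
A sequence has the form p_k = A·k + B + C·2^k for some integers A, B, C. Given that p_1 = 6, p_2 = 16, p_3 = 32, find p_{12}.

Write the equations: A + B + 2C = 6; 2A + B + 4C = 16; 3A + B + 8C = 32.
Subtracting the first from the second: A + 2C = 10.
Subtracting the second from the third: A + 4C = 16.
Solving: C = 3, A = 4, then B = -4.
Hence p_{12} = 4·12 + (-4) + 3·4096 = 12332.

12332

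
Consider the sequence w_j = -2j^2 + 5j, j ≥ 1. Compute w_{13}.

w_{13} = -2·13^2 + 5·13 = -273.

-273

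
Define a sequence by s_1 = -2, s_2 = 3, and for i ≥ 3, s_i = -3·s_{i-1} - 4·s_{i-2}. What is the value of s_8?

87

s_3 = -1;  s_4 = -9;  s_5 = 31;  s_6 = -57;  s_7 = 47;  s_8 = 87.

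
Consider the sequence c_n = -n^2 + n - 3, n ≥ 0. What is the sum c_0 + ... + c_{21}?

Over n = 0..21: Σn = 231, Σn² = 3311.
Total = (-1)·3311 + (1)·231 + (-3)·22 = -3146.

-3146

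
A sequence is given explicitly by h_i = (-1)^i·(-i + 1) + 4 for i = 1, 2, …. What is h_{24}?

-19

(-1)^24 = 1; -i + 1 at i=24 is -23; so h_{24} = -19.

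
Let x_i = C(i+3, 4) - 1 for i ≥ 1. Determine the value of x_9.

C(12, 4) = 495, so x_9 = 494.

494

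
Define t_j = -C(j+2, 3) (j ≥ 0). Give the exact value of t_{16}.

-816

C(18, 3) = 816, so t_{16} = -816.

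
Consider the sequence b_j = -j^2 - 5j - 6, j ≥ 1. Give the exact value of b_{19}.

-462

b_{19} = -1·19^2 - 5·19 - 6 = -462.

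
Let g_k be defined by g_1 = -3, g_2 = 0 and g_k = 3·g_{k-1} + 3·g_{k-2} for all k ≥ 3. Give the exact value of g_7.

g_3 = -9; g_4 = -27; g_5 = -108; g_6 = -405; g_7 = -1539.

-1539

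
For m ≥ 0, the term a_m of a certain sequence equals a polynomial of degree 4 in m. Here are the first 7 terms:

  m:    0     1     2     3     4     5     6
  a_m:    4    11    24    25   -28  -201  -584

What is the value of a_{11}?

1st diffs: 7, 13, 1, -53, -173, -383.
2nd diffs: 6, -12, -54, -120, -210.
3rd diffs: -18, -42, -66, -90.
4th diffs: -24, -24, -24 (constant).
Newton forward-difference form: a_m = 4 + 7·C(m,1) + 6·C(m,2) + (-18)·C(m,3) + (-24)·C(m,4).
At m = 11: m = 11, so a_{11} = 4 + 77 + 330 - 2970 - 7920 = -10479.

-10479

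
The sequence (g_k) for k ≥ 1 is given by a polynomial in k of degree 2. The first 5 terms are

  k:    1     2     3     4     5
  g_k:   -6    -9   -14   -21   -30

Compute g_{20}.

-405

1st diffs: -3, -5, -7, -9.
2nd diffs: -2, -2, -2 (constant).
Newton forward-difference form: g_k = -6 + (-3)·C(k-1,1) + (-2)·C(k-1,2).
At k = 20: k-1 = 19, so g_{20} = -6 - 57 - 342 = -405.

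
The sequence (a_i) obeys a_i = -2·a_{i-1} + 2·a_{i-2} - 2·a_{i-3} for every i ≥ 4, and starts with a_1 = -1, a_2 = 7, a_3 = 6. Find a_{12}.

Iterate the recurrence:
a_4 = 4  a_5 = -10  a_6 = 16  a_7 = -60  a_8 = 172  a_9 = -496  a_{10} = 1456  a_{11} = -4248  a_{12} = 12400.

12400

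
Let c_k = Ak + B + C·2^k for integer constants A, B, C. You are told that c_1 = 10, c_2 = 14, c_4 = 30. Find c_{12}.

The three given values yield: A + B + 2C = 10; 2A + B + 4C = 14; 4A + B + 16C = 30.
Subtracting the first from the second: A + 2C = 4.
Subtracting the second from the third: 2A + 12C = 16.
Solving: C = 1, A = 2, then B = 6.
Hence c_{12} = 2·12 + 6 + 1·4096 = 4126.

4126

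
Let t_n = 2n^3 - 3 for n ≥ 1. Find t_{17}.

9823

t_{17} = 2·17^3 - 3 = 9823.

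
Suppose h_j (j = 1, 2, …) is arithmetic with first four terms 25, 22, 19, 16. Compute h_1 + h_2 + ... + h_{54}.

-2943

Common difference d = -3.
h_j = 25 + (j - 1)·(-3).
h_{54} = -134; S = 54·(25 + (-134))/2 = -2943.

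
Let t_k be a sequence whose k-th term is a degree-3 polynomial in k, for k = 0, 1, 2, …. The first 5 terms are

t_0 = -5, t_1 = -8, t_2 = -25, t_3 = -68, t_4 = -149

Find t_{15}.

-6980

1st diffs: -3, -17, -43, -81.
2nd diffs: -14, -26, -38.
3rd diffs: -12, -12 (constant).
Newton forward-difference form: t_k = -5 + (-3)·C(k,1) + (-14)·C(k,2) + (-12)·C(k,3).
At k = 15: k = 15, so t_{15} = -5 - 45 - 1470 - 5460 = -6980.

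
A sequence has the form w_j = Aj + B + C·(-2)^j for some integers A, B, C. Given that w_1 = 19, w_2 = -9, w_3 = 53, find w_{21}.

Plug in j = 1, 2, 3: A + B - 2C = 19; 2A + B + 4C = -9; 3A + B - 8C = 53.
Subtracting the first from the second: A + 6C = -28.
Subtracting the second from the third: A - 12C = 62.
Solving: C = -5, A = 2, then B = 7.
Hence w_{21} = 2·21 + 7 + (-5)·(-2097152) = 10485809.

10485809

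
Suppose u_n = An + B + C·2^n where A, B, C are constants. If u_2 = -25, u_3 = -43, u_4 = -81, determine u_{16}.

Write the equations: 2A + B + 4C = -25; 3A + B + 8C = -43; 4A + B + 16C = -81.
Subtracting the first from the second: A + 4C = -18.
Subtracting the second from the third: A + 8C = -38.
Solving: C = -5, A = 2, then B = -9.
So u_n = 2·n + (-9) + (-5)·2^n; at n=16 this is -327657.

-327657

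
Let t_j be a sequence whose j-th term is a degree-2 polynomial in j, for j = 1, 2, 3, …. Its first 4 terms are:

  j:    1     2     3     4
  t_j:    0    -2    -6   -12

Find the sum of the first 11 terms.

-440

1st diffs: -2, -4, -6.
2nd diffs: -2, -2 (constant).
So t_j = -j^2 + j.
Continuing: …, -20, -30, -42, -56, …, t_{11} = -110.
Summing j = 1..11 (11 terms) gives -440.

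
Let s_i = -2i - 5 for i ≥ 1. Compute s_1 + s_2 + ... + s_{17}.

Over i = 1..17: Σi = 153.
Total = (-2)·153 + (-5)·17 = -391.

-391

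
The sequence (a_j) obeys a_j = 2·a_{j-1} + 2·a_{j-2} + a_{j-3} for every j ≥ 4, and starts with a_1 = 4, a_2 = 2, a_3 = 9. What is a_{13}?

298692

Applying the relation repeatedly:
a_4 = 26;  a_5 = 72;  a_6 = 205;  a_7 = 580;  a_8 = 1642;  a_9 = 4649;  a_{10} = 13162;  a_{11} = 37264;  a_{12} = 105501;  a_{13} = 298692.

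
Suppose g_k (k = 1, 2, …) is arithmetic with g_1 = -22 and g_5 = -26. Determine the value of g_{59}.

-80

Common difference d = (-26 - (-22)) / (5 - 1) = -1.
g_k = -22 + (k - 1)·(-1).
g_{59} = -22 + 58·(-1) = -80.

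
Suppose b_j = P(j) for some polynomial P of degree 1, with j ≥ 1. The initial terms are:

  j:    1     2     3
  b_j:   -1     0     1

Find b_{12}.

1st diffs: 1, 1 (constant).
So b_j = j - 2.
Evaluating at j = 12 gives b_{12} = 10.

10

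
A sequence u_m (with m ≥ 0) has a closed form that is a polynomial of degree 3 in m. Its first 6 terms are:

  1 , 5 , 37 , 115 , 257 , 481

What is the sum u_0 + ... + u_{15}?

1st diffs: 4, 32, 78, 142, 224.
2nd diffs: 28, 46, 64, 82.
3rd diffs: 18, 18, 18 (constant).
So u_m = 3m^3 + 5m^2 - 4m + 1.
Continuing: …, 805, 1247, 1825, 2557, …, u_{15} = 11191.
Summing m = 0..15 (16 terms) gives 48936.

48936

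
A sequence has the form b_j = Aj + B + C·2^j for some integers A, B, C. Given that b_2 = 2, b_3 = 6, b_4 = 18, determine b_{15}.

At j = 2, 3, 4: 2A + B + 4C = 2; 3A + B + 8C = 6; 4A + B + 16C = 18.
Subtracting the first from the second: A + 4C = 4.
Subtracting the second from the third: A + 8C = 12.
Solving: C = 2, A = -4, then B = 2.
Therefore b_{15} = -60 + 2 + 2·32768 = 65478.

65478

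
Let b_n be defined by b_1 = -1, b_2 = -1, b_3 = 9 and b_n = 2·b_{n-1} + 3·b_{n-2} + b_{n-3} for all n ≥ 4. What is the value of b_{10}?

Iterate the recurrence:
b_4 = 14  b_5 = 54  b_6 = 159  b_7 = 494  b_8 = 1519  b_9 = 4679  b_{10} = 14409.

14409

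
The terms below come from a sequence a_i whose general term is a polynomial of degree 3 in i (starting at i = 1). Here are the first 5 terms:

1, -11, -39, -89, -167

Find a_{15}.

-3807

1st diffs: -12, -28, -50, -78.
2nd diffs: -16, -22, -28.
3rd diffs: -6, -6 (constant).
Newton forward-difference form: a_i = 1 + (-12)·C(i-1,1) + (-16)·C(i-1,2) + (-6)·C(i-1,3).
At i = 15: i-1 = 14, so a_{15} = 1 - 168 - 1456 - 2184 = -3807.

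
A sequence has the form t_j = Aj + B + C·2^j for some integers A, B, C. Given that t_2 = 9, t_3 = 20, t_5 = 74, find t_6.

The three given values yield: 2A + B + 4C = 9; 3A + B + 8C = 20; 5A + B + 32C = 74.
Subtracting the first from the second: A + 4C = 11.
Subtracting the second from the third: 2A + 24C = 54.
Solving: C = 2, A = 3, then B = -5.
Therefore t_6 = 18 + (-5) + 2·64 = 141.

141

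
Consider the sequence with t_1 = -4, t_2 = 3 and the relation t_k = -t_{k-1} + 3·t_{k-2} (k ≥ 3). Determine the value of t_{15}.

-268575

Compute successive terms:
t_3 = -15;  t_4 = 24;  t_5 = -69;  …;  t_{12} = 21957;  t_{13} = -50676;  t_{14} = 116547;  t_{15} = -268575.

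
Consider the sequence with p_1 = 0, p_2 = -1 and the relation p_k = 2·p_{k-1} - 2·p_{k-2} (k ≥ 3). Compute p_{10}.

Applying the relation repeatedly:
p_3 = -2, p_4 = -2, p_5 = 0, p_6 = 4, p_7 = 8, p_8 = 8, p_9 = 0, p_{10} = -16.

-16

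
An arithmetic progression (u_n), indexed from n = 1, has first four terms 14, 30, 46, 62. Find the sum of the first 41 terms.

13694

Common difference d = 16.
u_n = 14 + (n - 1)·16.
u_{41} = 654; S = 41·(14 + 654)/2 = 13694.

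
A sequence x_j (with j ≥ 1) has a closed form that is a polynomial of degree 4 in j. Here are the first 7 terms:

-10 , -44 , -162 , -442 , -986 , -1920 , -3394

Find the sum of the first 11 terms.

-52668

1st diffs: -34, -118, -280, -544, -934, -1474.
2nd diffs: -84, -162, -264, -390, -540.
3rd diffs: -78, -102, -126, -150.
4th diffs: -24, -24, -24 (constant).
Newton forward-difference form: x_j = -10 + (-34)·C(j-1,1) + (-84)·C(j-1,2) + (-78)·C(j-1,3) + (-24)·C(j-1,4).
Continuing: -5582, -8682, -12916, -18530.
Summing j = 1..11 (11 terms) gives -52668.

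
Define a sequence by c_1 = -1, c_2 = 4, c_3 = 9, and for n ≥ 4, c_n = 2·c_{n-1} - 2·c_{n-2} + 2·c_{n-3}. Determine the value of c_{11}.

Applying the relation repeatedly:
c_4 = 8, c_5 = 6, c_6 = 14, c_7 = 32, c_8 = 48, c_9 = 60, c_{10} = 88, c_{11} = 152.

152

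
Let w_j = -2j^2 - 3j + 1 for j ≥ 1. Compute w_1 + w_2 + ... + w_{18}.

Over j = 1..18: Σj = 171, Σj² = 2109.
Total = (-2)·2109 + (-3)·171 + (1)·18 = -4713.

-4713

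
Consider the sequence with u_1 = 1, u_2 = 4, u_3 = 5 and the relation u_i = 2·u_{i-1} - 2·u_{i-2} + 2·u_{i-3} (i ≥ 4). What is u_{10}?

Iterate the recurrence:
u_4 = 4, u_5 = 6, u_6 = 14, u_7 = 24, u_8 = 32, u_9 = 44, u_{10} = 72.

72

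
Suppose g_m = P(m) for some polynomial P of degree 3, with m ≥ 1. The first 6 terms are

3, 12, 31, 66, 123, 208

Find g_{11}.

1st diffs: 9, 19, 35, 57, 85.
2nd diffs: 10, 16, 22, 28.
3rd diffs: 6, 6, 6 (constant).
Newton forward-difference form: g_m = 3 + 9·C(m-1,1) + 10·C(m-1,2) + 6·C(m-1,3).
At m = 11: m-1 = 10, so g_{11} = 3 + 90 + 450 + 720 = 1263.

1263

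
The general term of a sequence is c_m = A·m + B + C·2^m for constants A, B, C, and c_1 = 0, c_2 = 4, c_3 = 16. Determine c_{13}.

The three given values yield: A + B + 2C = 0; 2A + B + 4C = 4; 3A + B + 8C = 16.
Subtracting the first from the second: A + 2C = 4.
Subtracting the second from the third: A + 4C = 12.
Solving: C = 4, A = -4, then B = -4.
So c_m = -4·m + (-4) + 4·2^m; at m=13 this is 32712.

32712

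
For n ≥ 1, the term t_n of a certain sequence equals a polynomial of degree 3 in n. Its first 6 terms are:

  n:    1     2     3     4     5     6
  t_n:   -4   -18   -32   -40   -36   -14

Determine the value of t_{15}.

1984

1st diffs: -14, -14, -8, 4, 22.
2nd diffs: 0, 6, 12, 18.
3rd diffs: 6, 6, 6 (constant).
Newton forward-difference form: t_n = -4 + (-14)·C(n-1,1) + 6·C(n-1,3).
At n = 15: n-1 = 14, so t_{15} = -4 - 196 + 2184 = 1984.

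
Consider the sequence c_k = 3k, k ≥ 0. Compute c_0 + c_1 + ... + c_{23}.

Over k = 0..23: Σk = 276.
Total = (3)·276 = 828.

828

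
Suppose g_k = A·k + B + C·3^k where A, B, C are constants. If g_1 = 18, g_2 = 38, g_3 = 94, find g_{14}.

14348942

Plug in k = 1, 2, 3: A + B + 3C = 18; 2A + B + 9C = 38; 3A + B + 27C = 94.
Subtracting the first from the second: A + 6C = 20.
Subtracting the second from the third: A + 18C = 56.
Solving: C = 3, A = 2, then B = 7.
So g_k = 2·k + 7 + 3·3^k; at k=14 this is 14348942.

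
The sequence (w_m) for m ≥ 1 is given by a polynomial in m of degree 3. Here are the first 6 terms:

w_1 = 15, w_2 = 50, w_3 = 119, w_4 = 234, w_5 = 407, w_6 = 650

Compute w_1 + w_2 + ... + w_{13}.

21229

1st diffs: 35, 69, 115, 173, 243.
2nd diffs: 34, 46, 58, 70.
3rd diffs: 12, 12, 12 (constant).
Newton forward-difference form: w_m = 15 + 35·C(m-1,1) + 34·C(m-1,2) + 12·C(m-1,3).
Continuing: …, 975, 1394, 1919, 2562, …, w_{13} = 5319.
Summing m = 1..13 (13 terms) gives 21229.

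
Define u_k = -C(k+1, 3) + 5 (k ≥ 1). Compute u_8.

C(9, 3) = 84, so u_8 = -79.

-79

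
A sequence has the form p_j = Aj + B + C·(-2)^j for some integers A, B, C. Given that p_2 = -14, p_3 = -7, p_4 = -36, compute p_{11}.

At j = 2, 3, 4: 2A + B + 4C = -14; 3A + B - 8C = -7; 4A + B + 16C = -36.
Subtracting the first from the second: A - 12C = 7.
Subtracting the second from the third: A + 24C = -29.
Solving: C = -1, A = -5, then B = 0.
Hence p_{11} = -5·11 + 0 + (-1)·(-2048) = 1993.

1993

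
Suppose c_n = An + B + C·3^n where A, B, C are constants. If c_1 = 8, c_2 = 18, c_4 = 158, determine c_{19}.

Write the equations: A + B + 3C = 8; 2A + B + 9C = 18; 4A + B + 81C = 158.
Subtracting the first from the second: A + 6C = 10.
Subtracting the second from the third: 2A + 72C = 140.
Solving: C = 2, A = -2, then B = 4.
So c_n = -2·n + 4 + 2·3^n; at n=19 this is 2324522900.

2324522900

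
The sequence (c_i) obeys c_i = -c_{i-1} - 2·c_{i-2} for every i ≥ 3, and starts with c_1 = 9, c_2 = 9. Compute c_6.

-63

Iterate the recurrence:
c_3 = -27;  c_4 = 9;  c_5 = 45;  c_6 = -63.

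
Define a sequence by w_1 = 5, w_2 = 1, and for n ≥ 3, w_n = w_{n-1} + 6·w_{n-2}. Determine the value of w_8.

Iterate the recurrence:
w_3 = 31; w_4 = 37; w_5 = 223; w_6 = 445; w_7 = 1783; w_8 = 4453.
(Characteristic roots are 3 and -2.)

4453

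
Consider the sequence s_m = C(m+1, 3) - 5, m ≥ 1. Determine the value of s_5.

15

C(6, 3) = 20, so s_5 = 15.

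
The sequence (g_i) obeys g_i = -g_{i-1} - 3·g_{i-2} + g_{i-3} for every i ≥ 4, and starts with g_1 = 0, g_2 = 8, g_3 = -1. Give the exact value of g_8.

Applying the relation repeatedly:
g_4 = -23; g_5 = 34; g_6 = 34; g_7 = -159; g_8 = 91.

91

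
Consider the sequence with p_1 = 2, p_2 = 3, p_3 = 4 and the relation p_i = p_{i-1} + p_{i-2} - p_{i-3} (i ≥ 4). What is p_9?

Compute successive terms:
p_4 = 5; p_5 = 6; p_6 = 7; p_7 = 8; p_8 = 9; p_9 = 10.

10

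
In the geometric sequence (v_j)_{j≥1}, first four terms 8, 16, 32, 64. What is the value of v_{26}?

268435456

Common ratio r = 2.
v_j = 8·2^(j-1).
v_{26} = 8·2^25 = 268435456.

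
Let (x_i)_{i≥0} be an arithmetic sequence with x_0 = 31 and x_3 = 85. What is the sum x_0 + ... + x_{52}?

Common difference d = (85 - 31) / (3 - 0) = 18.
x_i = 31 + (i - 0)·18.
x_{52} = 967; S = 53·(31 + 967)/2 = 26447.

26447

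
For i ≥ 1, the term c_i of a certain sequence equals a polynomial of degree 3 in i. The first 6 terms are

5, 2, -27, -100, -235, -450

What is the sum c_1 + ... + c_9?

1st diffs: -3, -29, -73, -135, -215.
2nd diffs: -26, -44, -62, -80.
3rd diffs: -18, -18, -18 (constant).
So c_i = -3i^3 + 5i^2 + 3i.
Continuing: -763, -1192, -1755.
Summing i = 1..9 (9 terms) gives -4515.

-4515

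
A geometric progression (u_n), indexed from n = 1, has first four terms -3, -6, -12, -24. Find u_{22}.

-6291456

Common ratio r = 2.
u_n = (-3)·2^(n-1).
u_{22} = (-3)·2^21 = -6291456.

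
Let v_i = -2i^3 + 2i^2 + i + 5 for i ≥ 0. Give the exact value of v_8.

v_8 = -2·8^3 + 2·8^2 + 1·8 + 5 = -883.

-883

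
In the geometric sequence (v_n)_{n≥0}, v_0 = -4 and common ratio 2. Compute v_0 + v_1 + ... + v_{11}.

-16380

v_n = (-4)·2^(n-0).
S = (-4)·(2^12 - 1)/(2 - 1) = (-4)·(4096 - 1)/(1) = -16380.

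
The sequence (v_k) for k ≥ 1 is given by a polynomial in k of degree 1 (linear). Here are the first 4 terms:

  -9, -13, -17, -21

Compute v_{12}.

1st diffs: -4, -4, -4 (constant).
So v_k = -4k - 5.
Evaluating at k = 12 gives v_{12} = -53.

-53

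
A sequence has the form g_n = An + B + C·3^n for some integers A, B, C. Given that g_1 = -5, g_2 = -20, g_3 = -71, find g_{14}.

-14348864

The three given values yield: A + B + 3C = -5; 2A + B + 9C = -20; 3A + B + 27C = -71.
Subtracting the first from the second: A + 6C = -15.
Subtracting the second from the third: A + 18C = -51.
Solving: C = -3, A = 3, then B = 1.
Hence g_{14} = 3·14 + 1 + (-3)·4782969 = -14348864.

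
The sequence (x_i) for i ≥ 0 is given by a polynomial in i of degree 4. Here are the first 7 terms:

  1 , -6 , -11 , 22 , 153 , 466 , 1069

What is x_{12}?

19849

1st diffs: -7, -5, 33, 131, 313, 603.
2nd diffs: 2, 38, 98, 182, 290.
3rd diffs: 36, 60, 84, 108.
4th diffs: 24, 24, 24 (constant).
Newton forward-difference form: x_i = 1 + (-7)·C(i,1) + 2·C(i,2) + 36·C(i,3) + 24·C(i,4).
At i = 12: i = 12, so x_{12} = 1 - 84 + 132 + 7920 + 11880 = 19849.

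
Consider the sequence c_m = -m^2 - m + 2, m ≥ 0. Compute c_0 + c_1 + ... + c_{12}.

Over m = 0..12: Σm = 78, Σm² = 650.
Total = (-1)·650 + (-1)·78 + (2)·13 = -702.

-702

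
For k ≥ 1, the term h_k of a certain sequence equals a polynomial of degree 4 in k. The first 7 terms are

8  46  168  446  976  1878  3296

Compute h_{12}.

24846

1st diffs: 38, 122, 278, 530, 902, 1418.
2nd diffs: 84, 156, 252, 372, 516.
3rd diffs: 72, 96, 120, 144.
4th diffs: 24, 24, 24 (constant).
Newton forward-difference form: h_k = 8 + 38·C(k-1,1) + 84·C(k-1,2) + 72·C(k-1,3) + 24·C(k-1,4).
At k = 12: k-1 = 11, so h_{12} = 8 + 418 + 4620 + 11880 + 7920 = 24846.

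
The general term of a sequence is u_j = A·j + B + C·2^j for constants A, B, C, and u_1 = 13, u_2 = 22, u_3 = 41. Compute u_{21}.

10485743

At j = 1, 2, 3: A + B + 2C = 13; 2A + B + 4C = 22; 3A + B + 8C = 41.
Subtracting the first from the second: A + 2C = 9.
Subtracting the second from the third: A + 4C = 19.
Solving: C = 5, A = -1, then B = 4.
Hence u_{21} = -1·21 + 4 + 5·2097152 = 10485743.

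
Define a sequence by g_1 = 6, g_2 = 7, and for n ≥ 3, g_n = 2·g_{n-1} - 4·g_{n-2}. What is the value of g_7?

384

Compute successive terms:
g_3 = -10;  g_4 = -48;  g_5 = -56;  g_6 = 80;  g_7 = 384.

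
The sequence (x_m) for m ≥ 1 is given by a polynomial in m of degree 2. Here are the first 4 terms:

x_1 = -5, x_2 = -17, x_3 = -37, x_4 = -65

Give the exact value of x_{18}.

-1297

1st diffs: -12, -20, -28.
2nd diffs: -8, -8 (constant).
Newton forward-difference form: x_m = -5 + (-12)·C(m-1,1) + (-8)·C(m-1,2).
At m = 18: m-1 = 17, so x_{18} = -5 - 204 - 1088 = -1297.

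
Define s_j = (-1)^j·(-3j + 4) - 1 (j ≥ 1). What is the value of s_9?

(-1)^9 = -1; -3j + 4 at j=9 is -23; so s_9 = 22.

22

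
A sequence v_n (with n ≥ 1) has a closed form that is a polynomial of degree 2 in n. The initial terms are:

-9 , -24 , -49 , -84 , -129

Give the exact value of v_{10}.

1st diffs: -15, -25, -35, -45.
2nd diffs: -10, -10, -10 (constant).
Newton forward-difference form: v_n = -9 + (-15)·C(n-1,1) + (-10)·C(n-1,2).
At n = 10: n-1 = 9, so v_{10} = -9 - 135 - 360 = -504.

-504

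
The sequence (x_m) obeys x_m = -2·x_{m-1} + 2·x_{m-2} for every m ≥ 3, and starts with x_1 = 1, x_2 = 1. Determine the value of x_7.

-32

Step forward from the initial values:
x_3 = 0, x_4 = 2, x_5 = -4, x_6 = 12, x_7 = -32.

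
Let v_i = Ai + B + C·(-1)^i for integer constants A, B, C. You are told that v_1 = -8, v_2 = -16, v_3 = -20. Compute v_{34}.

-208

The three given values yield: A + B - C = -8; 2A + B + C = -16; 3A + B - C = -20.
Subtracting the first from the second: A + 2C = -8.
Subtracting the second from the third: A - 2C = -4.
Solving: C = -1, A = -6, then B = -3.
Hence v_{34} = -6·34 + (-3) + (-1)·1 = -208.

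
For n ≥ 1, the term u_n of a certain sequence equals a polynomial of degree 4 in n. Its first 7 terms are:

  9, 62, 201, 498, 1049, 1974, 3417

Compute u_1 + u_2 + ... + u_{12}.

1st diffs: 53, 139, 297, 551, 925, 1443.
2nd diffs: 86, 158, 254, 374, 518.
3rd diffs: 72, 96, 120, 144.
4th diffs: 24, 24, 24 (constant).
Newton forward-difference form: u_n = 9 + 53·C(n-1,1) + 86·C(n-1,2) + 72·C(n-1,3) + 24·C(n-1,4).
Continuing: …, 5546, 8553, 12654, 18089, …, u_{12} = 25122.
Summing n = 1..12 (12 terms) gives 77174.

77174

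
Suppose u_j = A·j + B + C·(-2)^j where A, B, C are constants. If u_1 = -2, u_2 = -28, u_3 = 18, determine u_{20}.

-4194352

Write the equations: A + B - 2C = -2; 2A + B + 4C = -28; 3A + B - 8C = 18.
Subtracting the first from the second: A + 6C = -26.
Subtracting the second from the third: A - 12C = 46.
Solving: C = -4, A = -2, then B = -8.
Therefore u_{20} = -40 + (-8) + (-4)·1048576 = -4194352.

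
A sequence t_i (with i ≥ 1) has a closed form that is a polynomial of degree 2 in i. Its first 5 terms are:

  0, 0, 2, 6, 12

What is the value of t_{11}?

90

1st diffs: 0, 2, 4, 6.
2nd diffs: 2, 2, 2 (constant).
Newton forward-difference form: t_i = 2·C(i-1,2).
At i = 11: i-1 = 10, so t_{11} = 90 = 90.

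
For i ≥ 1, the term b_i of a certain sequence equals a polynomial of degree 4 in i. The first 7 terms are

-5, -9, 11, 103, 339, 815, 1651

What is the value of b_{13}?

1st diffs: -4, 20, 92, 236, 476, 836.
2nd diffs: 24, 72, 144, 240, 360.
3rd diffs: 48, 72, 96, 120.
4th diffs: 24, 24, 24 (constant).
So b_i = i^4 - 2i^3 - i^2 - 2i - 1.
Evaluating at i = 13 gives b_{13} = 23971.

23971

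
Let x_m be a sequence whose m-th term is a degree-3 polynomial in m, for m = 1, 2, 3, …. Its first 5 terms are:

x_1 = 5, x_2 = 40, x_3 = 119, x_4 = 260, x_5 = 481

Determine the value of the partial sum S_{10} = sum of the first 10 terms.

10685

1st diffs: 35, 79, 141, 221.
2nd diffs: 44, 62, 80.
3rd diffs: 18, 18 (constant).
So x_m = 3m^3 + 4m^2 + 2m - 4.
Continuing: …, 800, 1235, 1804, 2525, …, x_{10} = 3416.
Summing m = 1..10 (10 terms) gives 10685.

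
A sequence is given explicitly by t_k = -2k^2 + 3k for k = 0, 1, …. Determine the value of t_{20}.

t_{20} = -2·20^2 + 3·20 = -740.

-740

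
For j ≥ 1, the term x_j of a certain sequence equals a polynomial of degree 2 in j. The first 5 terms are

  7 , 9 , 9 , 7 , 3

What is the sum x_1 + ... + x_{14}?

1st diffs: 2, 0, -2, -4.
2nd diffs: -2, -2, -2 (constant).
So x_j = -j^2 + 5j + 3.
Continuing: …, -3, -11, -21, -33, …, x_{14} = -123.
Summing j = 1..14 (14 terms) gives -448.

-448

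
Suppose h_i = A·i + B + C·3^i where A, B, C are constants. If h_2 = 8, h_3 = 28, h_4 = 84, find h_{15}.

14348932

Write the equations: 2A + B + 9C = 8; 3A + B + 27C = 28; 4A + B + 81C = 84.
Subtracting the first from the second: A + 18C = 20.
Subtracting the second from the third: A + 54C = 56.
Solving: C = 1, A = 2, then B = -5.
Therefore h_{15} = 30 + (-5) + 1·14348907 = 14348932.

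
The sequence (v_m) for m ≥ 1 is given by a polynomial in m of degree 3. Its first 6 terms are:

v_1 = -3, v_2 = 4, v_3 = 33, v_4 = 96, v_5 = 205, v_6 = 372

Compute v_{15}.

1st diffs: 7, 29, 63, 109, 167.
2nd diffs: 22, 34, 46, 58.
3rd diffs: 12, 12, 12 (constant).
Newton forward-difference form: v_m = -3 + 7·C(m-1,1) + 22·C(m-1,2) + 12·C(m-1,3).
At m = 15: m-1 = 14, so v_{15} = -3 + 98 + 2002 + 4368 = 6465.

6465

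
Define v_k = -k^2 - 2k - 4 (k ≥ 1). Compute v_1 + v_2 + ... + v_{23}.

-4968

Over k = 1..23: Σk = 276, Σk² = 4324.
Total = (-1)·4324 + (-2)·276 + (-4)·23 = -4968.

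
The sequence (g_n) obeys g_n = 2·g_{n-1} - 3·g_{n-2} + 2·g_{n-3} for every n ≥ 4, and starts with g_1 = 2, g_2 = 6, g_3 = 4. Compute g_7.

Iterate the recurrence:
g_4 = -6;  g_5 = -12;  g_6 = 2;  g_7 = 28.

28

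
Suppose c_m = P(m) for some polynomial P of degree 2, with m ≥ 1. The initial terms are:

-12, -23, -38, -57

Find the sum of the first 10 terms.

-1095

1st diffs: -11, -15, -19.
2nd diffs: -4, -4 (constant).
So c_m = -2m^2 - 5m - 5.
Continuing: …, -80, -107, -138, -173, …, c_{10} = -255.
Summing m = 1..10 (10 terms) gives -1095.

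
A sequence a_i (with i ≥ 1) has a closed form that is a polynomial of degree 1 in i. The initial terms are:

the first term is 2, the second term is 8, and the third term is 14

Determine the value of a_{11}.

62

1st diffs: 6, 6 (constant).
So a_i = 6i - 4.
Evaluating at i = 11 gives a_{11} = 62.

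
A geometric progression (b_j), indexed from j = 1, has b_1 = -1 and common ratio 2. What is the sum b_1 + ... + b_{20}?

-1048575

b_j = (-1)·2^(j-1).
S = (-1)·(2^20 - 1)/(2 - 1) = (-1)·(1048576 - 1)/(1) = -1048575.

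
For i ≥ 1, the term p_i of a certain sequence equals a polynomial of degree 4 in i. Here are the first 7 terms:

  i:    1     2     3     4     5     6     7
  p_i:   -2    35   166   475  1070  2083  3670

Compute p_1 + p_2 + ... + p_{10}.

36613

1st diffs: 37, 131, 309, 595, 1013, 1587.
2nd diffs: 94, 178, 286, 418, 574.
3rd diffs: 84, 108, 132, 156.
4th diffs: 24, 24, 24 (constant).
Newton forward-difference form: p_i = -2 + 37·C(i-1,1) + 94·C(i-1,2) + 84·C(i-1,3) + 24·C(i-1,4).
Continuing: 6011, 9310, 13795.
Summing i = 1..10 (10 terms) gives 36613.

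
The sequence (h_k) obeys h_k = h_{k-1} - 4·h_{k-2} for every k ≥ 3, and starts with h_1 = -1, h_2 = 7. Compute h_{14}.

Compute successive terms:
h_3 = 11, h_4 = -17, h_5 = -61, …, h_{11} = 1451, h_{12} = 8143, h_{13} = 2339, h_{14} = -30233.

-30233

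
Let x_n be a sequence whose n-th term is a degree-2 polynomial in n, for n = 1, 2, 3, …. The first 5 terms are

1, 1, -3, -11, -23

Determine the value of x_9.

-111

1st diffs: 0, -4, -8, -12.
2nd diffs: -4, -4, -4 (constant).
Newton forward-difference form: x_n = 1 + (-4)·C(n-1,2).
At n = 9: n-1 = 8, so x_9 = 1 - 112 = -111.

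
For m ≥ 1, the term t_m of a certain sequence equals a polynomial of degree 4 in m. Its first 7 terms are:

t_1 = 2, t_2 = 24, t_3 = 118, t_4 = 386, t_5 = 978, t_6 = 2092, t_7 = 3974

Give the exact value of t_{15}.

1st diffs: 22, 94, 268, 592, 1114, 1882.
2nd diffs: 72, 174, 324, 522, 768.
3rd diffs: 102, 150, 198, 246.
4th diffs: 48, 48, 48 (constant).
So t_m = 2m^4 - 3m^3 + 4m^2 + m - 2.
Evaluating at m = 15 gives t_{15} = 92038.

92038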